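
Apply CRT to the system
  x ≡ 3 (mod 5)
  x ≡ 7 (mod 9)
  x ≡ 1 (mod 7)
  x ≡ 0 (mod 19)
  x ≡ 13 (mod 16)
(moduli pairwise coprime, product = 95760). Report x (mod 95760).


Product of moduli M = 5 · 9 · 7 · 19 · 16 = 95760.
Merge one congruence at a time:
  Start: x ≡ 3 (mod 5).
  Combine with x ≡ 7 (mod 9); new modulus lcm = 45.
    Write x = 3 + 5·t and substitute into x ≡ 7 (mod 9): 5·t ≡ 7 − 3 = 4 (mod 9).
    The inverse of 5 mod 9 is 2 (since 5·2 = 10 = 1·9 + 1), so t ≡ 2·4 = 8 ≡ 8 (mod 9).
    Then x = 3 + 5·8 = 43, valid modulo lcm(5, 9) = 45: x ≡ 43 (mod 45).
  Combine with x ≡ 1 (mod 7); new modulus lcm = 315.
    Write x = 43 + 45·t and substitute into x ≡ 1 (mod 7): 45·t ≡ 1 − 43 = -42 (mod 7).
    Reduce coefficients mod 7: 3·t ≡ 0 (mod 7).
    The inverse of 3 mod 7 is 5 (since 3·5 = 15 = 2·7 + 1), so t ≡ 5·0 = 0 ≡ 0 (mod 7).
    Then x = 43 + 45·0 = 43, valid modulo lcm(45, 7) = 315: x ≡ 43 (mod 315).
  Combine with x ≡ 0 (mod 19); new modulus lcm = 5985.
    Write x = 43 + 315·t and substitute into x ≡ 0 (mod 19): 315·t ≡ 0 − 43 = -43 (mod 19).
    Reduce coefficients mod 19: 11·t ≡ 14 (mod 19).
    The inverse of 11 mod 19 is 7 (since 11·7 = 77 = 4·19 + 1), so t ≡ 7·14 = 98 ≡ 3 (mod 19).
    Then x = 43 + 315·3 = 988, valid modulo lcm(315, 19) = 5985: x ≡ 988 (mod 5985).
  Combine with x ≡ 13 (mod 16); new modulus lcm = 95760.
    Write x = 988 + 5985·t and substitute into x ≡ 13 (mod 16): 5985·t ≡ 13 − 988 = -975 (mod 16).
    Reduce coefficients mod 16: 1·t ≡ 1 (mod 16).
    So t ≡ 1 (mod 16).
    Then x = 988 + 5985·1 = 6973, valid modulo lcm(5985, 16) = 95760: x ≡ 6973 (mod 95760).
Verify against each original: 6973 mod 5 = 3, 6973 mod 9 = 7, 6973 mod 7 = 1, 6973 mod 19 = 0, 6973 mod 16 = 13.

x ≡ 6973 (mod 95760).


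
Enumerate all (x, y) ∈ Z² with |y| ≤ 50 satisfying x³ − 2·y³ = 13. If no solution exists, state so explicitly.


The equation is x³ - 2y³ = 13. For fixed y, x³ = 2·y³ + 13, so a solution requires the RHS to be a perfect cube.
Strategy: iterate y from -50 to 50, compute RHS = 2·y³ + 13, and check whether it is a (positive or negative) perfect cube.
Check small values of y:
  y = 0: RHS = 13 is not a perfect cube.
  y = 1: RHS = 15 is not a perfect cube.
  y = -1: RHS = 11 is not a perfect cube.
  y = 2: RHS = 29 is not a perfect cube.
  y = -2: RHS = -3 is not a perfect cube.
  y = 3: RHS = 67 is not a perfect cube.
  y = -3: RHS = -41 is not a perfect cube.
Continuing the search up to |y| = 50 finds no solutions either.
No (x, y) in the scanned range satisfies the equation.

No integer solutions with |y| ≤ 50.


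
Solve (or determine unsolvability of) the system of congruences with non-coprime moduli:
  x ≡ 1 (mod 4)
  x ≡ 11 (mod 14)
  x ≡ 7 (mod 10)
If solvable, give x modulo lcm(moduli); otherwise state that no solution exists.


Moduli 4, 14, 10 are not pairwise coprime, so CRT works modulo lcm(m_i) when all pairwise compatibility conditions hold.
Pairwise compatibility: gcd(m_i, m_j) must divide a_i - a_j for every pair.
Merge one congruence at a time:
  Start: x ≡ 1 (mod 4).
  Combine with x ≡ 11 (mod 14): gcd(4, 14) = 2; 11 - 1 = 10, which IS divisible by 2, so compatible.
    Write x = 1 + 4·t and substitute into x ≡ 11 (mod 14): 4·t ≡ 11 − 1 = 10 (mod 14).
    Divide the congruence (and modulus) by g = 2: 2·t ≡ 5 (mod 7).
    The inverse of 2 mod 7 is 4 (since 2·4 = 8 = 1·7 + 1), so t ≡ 4·5 = 20 ≡ 6 (mod 7).
    Then x = 1 + 4·6 = 25, valid modulo lcm(4, 14) = 28: x ≡ 25 (mod 28).
  Combine with x ≡ 7 (mod 10): gcd(28, 10) = 2; 7 - 25 = -18, which IS divisible by 2, so compatible.
    Write x = 25 + 28·t and substitute into x ≡ 7 (mod 10): 28·t ≡ 7 − 25 = -18 (mod 10).
    Divide the congruence (and modulus) by g = 2: 14·t ≡ -9 (mod 5).
    Reduce coefficients mod 5: 4·t ≡ 1 (mod 5).
    The inverse of 4 mod 5 is 4 (since 4·4 = 16 = 3·5 + 1), so t ≡ 4·1 = 4 ≡ 4 (mod 5).
    Then x = 25 + 28·4 = 137, valid modulo lcm(28, 10) = 140: x ≡ 137 (mod 140).
Verify: 137 mod 4 = 1, 137 mod 14 = 11, 137 mod 10 = 7.

x ≡ 137 (mod 140).


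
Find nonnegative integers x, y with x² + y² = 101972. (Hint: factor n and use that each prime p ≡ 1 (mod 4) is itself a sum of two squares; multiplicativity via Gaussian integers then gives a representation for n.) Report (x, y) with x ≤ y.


Step 1: Factor n = 101972 = 2^2 · 13 · 37 · 53.
Step 2: Check the mod-4 condition on each prime factor: 2 = 2 (special); 13 ≡ 1 (mod 4), exponent 1; 37 ≡ 1 (mod 4), exponent 1; 53 ≡ 1 (mod 4), exponent 1.
All primes ≡ 3 (mod 4) appear to even exponent (or don't appear), so by the two-squares theorem n IS expressible as a sum of two squares.
Step 3: Build a representation. Group n = k² · m with k = 2 and m = 13 · 37 · 53 = 25493 (a product of primes ≡ 1 (mod 4)); a representation of m scales to one of n via (k·x)² + (k·y)² = k²(x² + y²). Each prime p ≡ 1 (mod 4) is itself a sum of two squares; find a² by testing p − a² for a perfect square:
  13: 13 − 1² = 12, 13 − 2² = 9 = 3² ⇒ 13 = 2² + 3².
  37: 37 − 1² = 36 = 6² ⇒ 37 = 1² + 6².
  53: 53 − 1² = 52, 53 − 2² = 49 = 7² ⇒ 53 = 2² + 7².
  Combine using the Brahmagupta–Fibonacci identity (a² + b²)(c² + d²) = (ac − bd)² + (ad + bc)² = (ac + bd)² + (ad − bc)²:
  13 · 37 = 481: from (2² + 3²)(1² + 6²), take (2·1 − 3·6, 2·6 + 3·1) = (2 − 18, 12 + 3) = (-16, 15); dropping signs (only squares matter) gives (16, 15); check 16² + 15² = 256 + 225 = 481 ✓.
  481 · 53 = 25493: from (16² + 15²)(2² + 7²), take (16·2 − 15·7, 16·7 + 15·2) = (32 − 105, 112 + 30) = (-73, 142); dropping signs (only squares matter) gives (73, 142); check 73² + 142² = 5329 + 20164 = 25493 ✓.
  Scale by k = 2: (2·73, 2·142) = (146, 284).
Step 4: Order so x ≤ y and verify: 146² + 284² = 21316 + 80656 = 101972 = n. ✓

n = 101972 = 146² + 284² (one valid representation with x ≤ y).


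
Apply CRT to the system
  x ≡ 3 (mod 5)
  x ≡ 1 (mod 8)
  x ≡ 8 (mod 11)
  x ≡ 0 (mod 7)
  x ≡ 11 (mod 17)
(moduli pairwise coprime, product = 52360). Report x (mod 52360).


Product of moduli M = 5 · 8 · 11 · 7 · 17 = 52360.
Merge one congruence at a time:
  Start: x ≡ 3 (mod 5).
  Combine with x ≡ 1 (mod 8); new modulus lcm = 40.
    Write x = 3 + 5·t and substitute into x ≡ 1 (mod 8): 5·t ≡ 1 − 3 = -2 (mod 8).
    Reduce coefficients mod 8: 5·t ≡ 6 (mod 8).
    The inverse of 5 mod 8 is 5 (since 5·5 = 25 = 3·8 + 1), so t ≡ 5·6 = 30 ≡ 6 (mod 8).
    Then x = 3 + 5·6 = 33, valid modulo lcm(5, 8) = 40: x ≡ 33 (mod 40).
  Combine with x ≡ 8 (mod 11); new modulus lcm = 440.
    Write x = 33 + 40·t and substitute into x ≡ 8 (mod 11): 40·t ≡ 8 − 33 = -25 (mod 11).
    Reduce coefficients mod 11: 7·t ≡ 8 (mod 11).
    The inverse of 7 mod 11 is 8 (since 7·8 = 56 = 5·11 + 1), so t ≡ 8·8 = 64 ≡ 9 (mod 11).
    Then x = 33 + 40·9 = 393, valid modulo lcm(40, 11) = 440: x ≡ 393 (mod 440).
  Combine with x ≡ 0 (mod 7); new modulus lcm = 3080.
    Write x = 393 + 440·t and substitute into x ≡ 0 (mod 7): 440·t ≡ 0 − 393 = -393 (mod 7).
    Reduce coefficients mod 7: 6·t ≡ 6 (mod 7).
    The inverse of 6 mod 7 is 6 (since 6·6 = 36 = 5·7 + 1), so t ≡ 6·6 = 36 ≡ 1 (mod 7).
    Then x = 393 + 440·1 = 833, valid modulo lcm(440, 7) = 3080: x ≡ 833 (mod 3080).
  Combine with x ≡ 11 (mod 17); new modulus lcm = 52360.
    Write x = 833 + 3080·t and substitute into x ≡ 11 (mod 17): 3080·t ≡ 11 − 833 = -822 (mod 17).
    Reduce coefficients mod 17: 3·t ≡ 11 (mod 17).
    The inverse of 3 mod 17 is 6 (since 3·6 = 18 = 1·17 + 1), so t ≡ 6·11 = 66 ≡ 15 (mod 17).
    Then x = 833 + 3080·15 = 47033, valid modulo lcm(3080, 17) = 52360: x ≡ 47033 (mod 52360).
Verify against each original: 47033 mod 5 = 3, 47033 mod 8 = 1, 47033 mod 11 = 8, 47033 mod 7 = 0, 47033 mod 17 = 11.

x ≡ 47033 (mod 52360).


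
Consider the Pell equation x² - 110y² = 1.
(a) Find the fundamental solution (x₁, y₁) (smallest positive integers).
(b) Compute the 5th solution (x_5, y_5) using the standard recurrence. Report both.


Step 1: Find the fundamental solution (x₁, y₁) of x² - 110y² = 1.
  Expand √110 as a continued fraction. a₀ = ⌊√110⌋ = 10; iterate m_{k+1} = d_k·a_k − m_k, d_{k+1} = (110 − m_{k+1}²)/d_k, a_{k+1} = ⌊(a₀ + m_{k+1})/d_{k+1}⌋ (starting m₀ = 0, d₀ = 1), with convergents p_k = a_k·p_{k-1} + p_{k-2}, q_k = a_k·q_{k-1} + q_{k-2} (p₋₁ = 1, q₋₁ = 0):
  k = 0: a₀ = 10; p₀/q₀ = 10/1; p₀² − 110·q₀² = 100 − 110 = -10.
  k = 1: m = 10, d = 10, a = ⌊(10 + 10)/10⌋ = 2; p/q = (2·10 + 1)/(2·1 + 0) = 21/2; p² − 110·q² = 441 − 440 = 1.
  The first convergent with p² − 110·q² = 1 gives the fundamental solution (x₁, y₁) = (21, 2).
Step 2: Apply the recurrence (x_{n+1}, y_{n+1}) = (x₁x_n + 110y₁y_n, x₁y_n + y₁x_n) repeatedly.
  From (x_1, y_1) = (21, 2): x_2 = 21·21 + 110·2·2 = 881; y_2 = 21·2 + 2·21 = 84.
  From (x_2, y_2) = (881, 84): x_3 = 21·881 + 110·2·84 = 36981; y_3 = 21·84 + 2·881 = 3526.
  From (x_3, y_3) = (36981, 3526): x_4 = 21·36981 + 110·2·3526 = 1552321; y_4 = 21·3526 + 2·36981 = 148008.
  From (x_4, y_4) = (1552321, 148008): x_5 = 21·1552321 + 110·2·148008 = 65160501; y_5 = 21·148008 + 2·1552321 = 6212810.
Step 3: Verify x_5² - 110·y_5² = 4245890890571001 - 4245890890571000 = 1 (should be 1). ✓

(x_1, y_1) = (21, 2); (x_5, y_5) = (65160501, 6212810).


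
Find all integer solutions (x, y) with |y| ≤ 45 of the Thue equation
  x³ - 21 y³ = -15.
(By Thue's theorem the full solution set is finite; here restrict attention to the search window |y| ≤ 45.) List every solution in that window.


The equation is x³ - 21y³ = -15. For fixed y, x³ = 21·y³ − 15, so a solution requires the RHS to be a perfect cube.
Strategy: iterate y from -45 to 45, compute RHS = 21·y³ − 15, and check whether it is a (positive or negative) perfect cube.
Check small values of y:
  y = 0: RHS = -15 is not a perfect cube.
  y = 1: RHS = 6 is not a perfect cube.
  y = -1: RHS = -36 is not a perfect cube.
  y = 2: RHS = 153 is not a perfect cube.
  y = -2: RHS = -183 is not a perfect cube.
  y = 3: RHS = 552 is not a perfect cube.
  y = -3: RHS = -582 is not a perfect cube.
Continuing the search up to |y| = 45 finds no solutions either.
No (x, y) in the scanned range satisfies the equation.

No integer solutions with |y| ≤ 45.


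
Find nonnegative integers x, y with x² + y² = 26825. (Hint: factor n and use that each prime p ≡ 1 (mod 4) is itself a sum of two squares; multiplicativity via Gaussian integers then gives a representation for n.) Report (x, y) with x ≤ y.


Step 1: Factor n = 26825 = 5^2 · 29 · 37.
Step 2: Check the mod-4 condition on each prime factor: 5 ≡ 1 (mod 4), exponent 2; 29 ≡ 1 (mod 4), exponent 1; 37 ≡ 1 (mod 4), exponent 1.
All primes ≡ 3 (mod 4) appear to even exponent (or don't appear), so by the two-squares theorem n IS expressible as a sum of two squares.
Step 3: Build a representation. Group n = k² · m with k = 5 and m = 29 · 37 = 1073 (a product of primes ≡ 1 (mod 4)); a representation of m scales to one of n via (k·x)² + (k·y)² = k²(x² + y²). Each prime p ≡ 1 (mod 4) is itself a sum of two squares; find a² by testing p − a² for a perfect square:
  29: 29 − 1² = 28, 29 − 2² = 25 = 5² ⇒ 29 = 2² + 5².
  37: 37 − 1² = 36 = 6² ⇒ 37 = 1² + 6².
  Combine using the Brahmagupta–Fibonacci identity (a² + b²)(c² + d²) = (ac − bd)² + (ad + bc)² = (ac + bd)² + (ad − bc)²:
  29 · 37 = 1073: from (2² + 5²)(1² + 6²), take (2·1 − 5·6, 2·6 + 5·1) = (2 − 30, 12 + 5) = (-28, 17); dropping signs (only squares matter) gives (28, 17); check 28² + 17² = 784 + 289 = 1073 ✓.
  Scale by k = 5: (5·28, 5·17) = (140, 85).
Step 4: Order so x ≤ y and verify: 85² + 140² = 7225 + 19600 = 26825 = n. ✓

n = 26825 = 85² + 140² (one valid representation with x ≤ y).


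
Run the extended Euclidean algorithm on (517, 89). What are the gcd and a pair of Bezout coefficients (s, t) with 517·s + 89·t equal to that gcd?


Euclidean algorithm on (517, 89) — divide until remainder is 0:
  517 = 5 · 89 + 72
  89 = 1 · 72 + 17
  72 = 4 · 17 + 4
  17 = 4 · 4 + 1
  4 = 4 · 1 + 0
gcd(517, 89) = 1.
Track Bezout coefficients alongside the remainders: start with r₀ = 517 = a·1 + b·0 (s = 1, t = 0) and r₁ = 89 = a·0 + b·1 (s = 0, t = 1); each new remainder r_{k+1} = r_{k-1} − q_k·r_k inherits s_{k+1} = s_{k-1} − q_k·s_k, t_{k+1} = t_{k-1} − q_k·t_k, so r_k = a·s_k + b·t_k at every step:
  q = 5: r = 72, s = 1 − 5·0 = 1, t = 0 − 5·1 = -5  (check: 517·1 + 89·(-5) = 72)
  q = 1: r = 17, s = 0 − 1·1 = -1, t = 1 − 1·(-5) = 6  (check: 517·(-1) + 89·6 = 17)
  q = 4: r = 4, s = 1 − 4·(-1) = 5, t = -5 − 4·6 = -29  (check: 517·5 + 89·(-29) = 4)
  q = 4: r = 1, s = -1 − 4·5 = -21, t = 6 − 4·(-29) = 122  (check: 517·(-21) + 89·122 = 1)
The row with r = 1 (the gcd) gives the Bezout coefficients s = -21, t = 122.
Result: 517 · (-21) + 89 · (122) = 1.

gcd(517, 89) = 1; s = -21, t = 122 (check: 517·(-21) + 89·122 = 1).


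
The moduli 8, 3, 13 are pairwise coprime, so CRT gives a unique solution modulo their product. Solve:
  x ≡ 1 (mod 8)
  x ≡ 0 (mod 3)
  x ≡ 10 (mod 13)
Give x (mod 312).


Moduli 8, 3, 13 are pairwise coprime; by CRT there is a unique solution modulo M = 8 · 3 · 13 = 312.
Solve pairwise, accumulating the modulus:
  Start with x ≡ 1 (mod 8).
  Combine with x ≡ 0 (mod 3): since gcd(8, 3) = 1, we get a unique residue mod 24.
    Write x = 1 + 8·t and substitute into x ≡ 0 (mod 3): 8·t ≡ 0 − 1 = -1 (mod 3).
    Reduce coefficients mod 3: 2·t ≡ 2 (mod 3).
    The inverse of 2 mod 3 is 2 (since 2·2 = 4 = 1·3 + 1), so t ≡ 2·2 = 4 ≡ 1 (mod 3).
    Then x = 1 + 8·1 = 9, valid modulo lcm(8, 3) = 24: x ≡ 9 (mod 24).
  Combine with x ≡ 10 (mod 13): since gcd(24, 13) = 1, we get a unique residue mod 312.
    Write x = 9 + 24·t and substitute into x ≡ 10 (mod 13): 24·t ≡ 10 − 9 = 1 (mod 13).
    Reduce coefficients mod 13: 11·t ≡ 1 (mod 13).
    The inverse of 11 mod 13 is 6 (since 11·6 = 66 = 5·13 + 1), so t ≡ 6·1 = 6 ≡ 6 (mod 13).
    Then x = 9 + 24·6 = 153, valid modulo lcm(24, 13) = 312: x ≡ 153 (mod 312).
Verify: 153 mod 8 = 1 ✓, 153 mod 3 = 0 ✓, 153 mod 13 = 10 ✓.

x ≡ 153 (mod 312).


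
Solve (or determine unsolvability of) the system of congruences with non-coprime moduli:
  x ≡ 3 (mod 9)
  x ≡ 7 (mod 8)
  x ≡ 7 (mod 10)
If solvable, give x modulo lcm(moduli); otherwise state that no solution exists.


Moduli 9, 8, 10 are not pairwise coprime, so CRT works modulo lcm(m_i) when all pairwise compatibility conditions hold.
Pairwise compatibility: gcd(m_i, m_j) must divide a_i - a_j for every pair.
Merge one congruence at a time:
  Start: x ≡ 3 (mod 9).
  Combine with x ≡ 7 (mod 8): gcd(9, 8) = 1; 7 - 3 = 4, which IS divisible by 1, so compatible.
    Write x = 3 + 9·t and substitute into x ≡ 7 (mod 8): 9·t ≡ 7 − 3 = 4 (mod 8).
    Reduce coefficients mod 8: 1·t ≡ 4 (mod 8).
    So t ≡ 4 (mod 8).
    Then x = 3 + 9·4 = 39, valid modulo lcm(9, 8) = 72: x ≡ 39 (mod 72).
  Combine with x ≡ 7 (mod 10): gcd(72, 10) = 2; 7 - 39 = -32, which IS divisible by 2, so compatible.
    Write x = 39 + 72·t and substitute into x ≡ 7 (mod 10): 72·t ≡ 7 − 39 = -32 (mod 10).
    Divide the congruence (and modulus) by g = 2: 36·t ≡ -16 (mod 5).
    Reduce coefficients mod 5: 1·t ≡ 4 (mod 5).
    So t ≡ 4 (mod 5).
    Then x = 39 + 72·4 = 327, valid modulo lcm(72, 10) = 360: x ≡ 327 (mod 360).
Verify: 327 mod 9 = 3, 327 mod 8 = 7, 327 mod 10 = 7.

x ≡ 327 (mod 360).


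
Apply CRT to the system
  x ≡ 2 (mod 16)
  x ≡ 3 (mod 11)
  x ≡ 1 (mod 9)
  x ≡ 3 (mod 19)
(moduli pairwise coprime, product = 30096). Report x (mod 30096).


Product of moduli M = 16 · 11 · 9 · 19 = 30096.
Merge one congruence at a time:
  Start: x ≡ 2 (mod 16).
  Combine with x ≡ 3 (mod 11); new modulus lcm = 176.
    Write x = 2 + 16·t and substitute into x ≡ 3 (mod 11): 16·t ≡ 3 − 2 = 1 (mod 11).
    Reduce coefficients mod 11: 5·t ≡ 1 (mod 11).
    The inverse of 5 mod 11 is 9 (since 5·9 = 45 = 4·11 + 1), so t ≡ 9·1 = 9 ≡ 9 (mod 11).
    Then x = 2 + 16·9 = 146, valid modulo lcm(16, 11) = 176: x ≡ 146 (mod 176).
  Combine with x ≡ 1 (mod 9); new modulus lcm = 1584.
    Write x = 146 + 176·t and substitute into x ≡ 1 (mod 9): 176·t ≡ 1 − 146 = -145 (mod 9).
    Reduce coefficients mod 9: 5·t ≡ 8 (mod 9).
    The inverse of 5 mod 9 is 2 (since 5·2 = 10 = 1·9 + 1), so t ≡ 2·8 = 16 ≡ 7 (mod 9).
    Then x = 146 + 176·7 = 1378, valid modulo lcm(176, 9) = 1584: x ≡ 1378 (mod 1584).
  Combine with x ≡ 3 (mod 19); new modulus lcm = 30096.
    Write x = 1378 + 1584·t and substitute into x ≡ 3 (mod 19): 1584·t ≡ 3 − 1378 = -1375 (mod 19).
    Reduce coefficients mod 19: 7·t ≡ 12 (mod 19).
    The inverse of 7 mod 19 is 11 (since 7·11 = 77 = 4·19 + 1), so t ≡ 11·12 = 132 ≡ 18 (mod 19).
    Then x = 1378 + 1584·18 = 29890, valid modulo lcm(1584, 19) = 30096: x ≡ 29890 (mod 30096).
Verify against each original: 29890 mod 16 = 2, 29890 mod 11 = 3, 29890 mod 9 = 1, 29890 mod 19 = 3.

x ≡ 29890 (mod 30096).


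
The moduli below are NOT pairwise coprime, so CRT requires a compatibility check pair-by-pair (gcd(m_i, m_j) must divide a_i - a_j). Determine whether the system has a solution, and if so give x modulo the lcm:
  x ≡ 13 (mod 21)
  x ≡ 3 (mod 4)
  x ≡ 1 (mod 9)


Moduli 21, 4, 9 are not pairwise coprime, so CRT works modulo lcm(m_i) when all pairwise compatibility conditions hold.
Pairwise compatibility: gcd(m_i, m_j) must divide a_i - a_j for every pair.
Merge one congruence at a time:
  Start: x ≡ 13 (mod 21).
  Combine with x ≡ 3 (mod 4): gcd(21, 4) = 1; 3 - 13 = -10, which IS divisible by 1, so compatible.
    Write x = 13 + 21·t and substitute into x ≡ 3 (mod 4): 21·t ≡ 3 − 13 = -10 (mod 4).
    Reduce coefficients mod 4: 1·t ≡ 2 (mod 4).
    So t ≡ 2 (mod 4).
    Then x = 13 + 21·2 = 55, valid modulo lcm(21, 4) = 84: x ≡ 55 (mod 84).
  Combine with x ≡ 1 (mod 9): gcd(84, 9) = 3; 1 - 55 = -54, which IS divisible by 3, so compatible.
    Write x = 55 + 84·t and substitute into x ≡ 1 (mod 9): 84·t ≡ 1 − 55 = -54 (mod 9).
    Divide the congruence (and modulus) by g = 3: 28·t ≡ -18 (mod 3).
    Reduce coefficients mod 3: 1·t ≡ 0 (mod 3).
    So t ≡ 0 (mod 3).
    Then x = 55 + 84·0 = 55, valid modulo lcm(84, 9) = 252: x ≡ 55 (mod 252).
Verify: 55 mod 21 = 13, 55 mod 4 = 3, 55 mod 9 = 1.

x ≡ 55 (mod 252).


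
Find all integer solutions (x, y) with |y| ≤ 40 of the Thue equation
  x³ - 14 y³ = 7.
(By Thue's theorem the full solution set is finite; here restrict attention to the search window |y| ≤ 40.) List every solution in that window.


The equation is x³ - 14y³ = 7. For fixed y, x³ = 14·y³ + 7, so a solution requires the RHS to be a perfect cube.
Strategy: iterate y from -40 to 40, compute RHS = 14·y³ + 7, and check whether it is a (positive or negative) perfect cube.
Check small values of y:
  y = 0: RHS = 7 is not a perfect cube.
  y = 1: RHS = 21 is not a perfect cube.
  y = -1: RHS = -7 is not a perfect cube.
  y = 2: RHS = 119 is not a perfect cube.
  y = -2: RHS = -105 is not a perfect cube.
  y = 3: RHS = 385 is not a perfect cube.
  y = -3: RHS = -371 is not a perfect cube.
Continuing the search up to |y| = 40 finds no solutions either.
No (x, y) in the scanned range satisfies the equation.

No integer solutions with |y| ≤ 40.


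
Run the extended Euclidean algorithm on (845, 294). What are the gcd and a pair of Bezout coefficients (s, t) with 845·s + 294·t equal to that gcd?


Euclidean algorithm on (845, 294) — divide until remainder is 0:
  845 = 2 · 294 + 257
  294 = 1 · 257 + 37
  257 = 6 · 37 + 35
  37 = 1 · 35 + 2
  35 = 17 · 2 + 1
  2 = 2 · 1 + 0
gcd(845, 294) = 1.
Track Bezout coefficients alongside the remainders: start with r₀ = 845 = a·1 + b·0 (s = 1, t = 0) and r₁ = 294 = a·0 + b·1 (s = 0, t = 1); each new remainder r_{k+1} = r_{k-1} − q_k·r_k inherits s_{k+1} = s_{k-1} − q_k·s_k, t_{k+1} = t_{k-1} − q_k·t_k, so r_k = a·s_k + b·t_k at every step:
  q = 2: r = 257, s = 1 − 2·0 = 1, t = 0 − 2·1 = -2  (check: 845·1 + 294·(-2) = 257)
  q = 1: r = 37, s = 0 − 1·1 = -1, t = 1 − 1·(-2) = 3  (check: 845·(-1) + 294·3 = 37)
  q = 6: r = 35, s = 1 − 6·(-1) = 7, t = -2 − 6·3 = -20  (check: 845·7 + 294·(-20) = 35)
  q = 1: r = 2, s = -1 − 1·7 = -8, t = 3 − 1·(-20) = 23  (check: 845·(-8) + 294·23 = 2)
  q = 17: r = 1, s = 7 − 17·(-8) = 143, t = -20 − 17·23 = -411  (check: 845·143 + 294·(-411) = 1)
The row with r = 1 (the gcd) gives the Bezout coefficients s = 143, t = -411.
Result: 845 · (143) + 294 · (-411) = 1.

gcd(845, 294) = 1; s = 143, t = -411 (check: 845·143 + 294·(-411) = 1).


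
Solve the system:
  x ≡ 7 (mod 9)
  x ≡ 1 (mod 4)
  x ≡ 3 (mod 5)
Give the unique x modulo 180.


Moduli 9, 4, 5 are pairwise coprime; by CRT there is a unique solution modulo M = 9 · 4 · 5 = 180.
Solve pairwise, accumulating the modulus:
  Start with x ≡ 7 (mod 9).
  Combine with x ≡ 1 (mod 4): since gcd(9, 4) = 1, we get a unique residue mod 36.
    Write x = 7 + 9·t and substitute into x ≡ 1 (mod 4): 9·t ≡ 1 − 7 = -6 (mod 4).
    Reduce coefficients mod 4: 1·t ≡ 2 (mod 4).
    So t ≡ 2 (mod 4).
    Then x = 7 + 9·2 = 25, valid modulo lcm(9, 4) = 36: x ≡ 25 (mod 36).
  Combine with x ≡ 3 (mod 5): since gcd(36, 5) = 1, we get a unique residue mod 180.
    Write x = 25 + 36·t and substitute into x ≡ 3 (mod 5): 36·t ≡ 3 − 25 = -22 (mod 5).
    Reduce coefficients mod 5: 1·t ≡ 3 (mod 5).
    So t ≡ 3 (mod 5).
    Then x = 25 + 36·3 = 133, valid modulo lcm(36, 5) = 180: x ≡ 133 (mod 180).
Verify: 133 mod 9 = 7 ✓, 133 mod 4 = 1 ✓, 133 mod 5 = 3 ✓.

x ≡ 133 (mod 180).


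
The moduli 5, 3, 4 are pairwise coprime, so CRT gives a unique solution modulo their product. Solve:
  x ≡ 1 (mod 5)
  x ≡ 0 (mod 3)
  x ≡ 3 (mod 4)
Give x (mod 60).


Moduli 5, 3, 4 are pairwise coprime; by CRT there is a unique solution modulo M = 5 · 3 · 4 = 60.
Solve pairwise, accumulating the modulus:
  Start with x ≡ 1 (mod 5).
  Combine with x ≡ 0 (mod 3): since gcd(5, 3) = 1, we get a unique residue mod 15.
    Write x = 1 + 5·t and substitute into x ≡ 0 (mod 3): 5·t ≡ 0 − 1 = -1 (mod 3).
    Reduce coefficients mod 3: 2·t ≡ 2 (mod 3).
    The inverse of 2 mod 3 is 2 (since 2·2 = 4 = 1·3 + 1), so t ≡ 2·2 = 4 ≡ 1 (mod 3).
    Then x = 1 + 5·1 = 6, valid modulo lcm(5, 3) = 15: x ≡ 6 (mod 15).
  Combine with x ≡ 3 (mod 4): since gcd(15, 4) = 1, we get a unique residue mod 60.
    Write x = 6 + 15·t and substitute into x ≡ 3 (mod 4): 15·t ≡ 3 − 6 = -3 (mod 4).
    Reduce coefficients mod 4: 3·t ≡ 1 (mod 4).
    The inverse of 3 mod 4 is 3 (since 3·3 = 9 = 2·4 + 1), so t ≡ 3·1 = 3 ≡ 3 (mod 4).
    Then x = 6 + 15·3 = 51, valid modulo lcm(15, 4) = 60: x ≡ 51 (mod 60).
Verify: 51 mod 5 = 1 ✓, 51 mod 3 = 0 ✓, 51 mod 4 = 3 ✓.

x ≡ 51 (mod 60).


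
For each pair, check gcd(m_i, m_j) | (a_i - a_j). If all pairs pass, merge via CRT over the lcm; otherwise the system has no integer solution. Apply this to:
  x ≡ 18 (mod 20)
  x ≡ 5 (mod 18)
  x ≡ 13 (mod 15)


Moduli 20, 18, 15 are not pairwise coprime, so CRT works modulo lcm(m_i) when all pairwise compatibility conditions hold.
Pairwise compatibility: gcd(m_i, m_j) must divide a_i - a_j for every pair.
Merge one congruence at a time:
  Start: x ≡ 18 (mod 20).
  Combine with x ≡ 5 (mod 18): gcd(20, 18) = 2, and 5 - 18 = -13 is NOT divisible by 2.
    ⇒ system is inconsistent (no integer solution).

No solution (the system is inconsistent).


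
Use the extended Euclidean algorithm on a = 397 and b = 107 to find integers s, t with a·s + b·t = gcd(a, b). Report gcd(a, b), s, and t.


Euclidean algorithm on (397, 107) — divide until remainder is 0:
  397 = 3 · 107 + 76
  107 = 1 · 76 + 31
  76 = 2 · 31 + 14
  31 = 2 · 14 + 3
  14 = 4 · 3 + 2
  3 = 1 · 2 + 1
  2 = 2 · 1 + 0
gcd(397, 107) = 1.
Track Bezout coefficients alongside the remainders: start with r₀ = 397 = a·1 + b·0 (s = 1, t = 0) and r₁ = 107 = a·0 + b·1 (s = 0, t = 1); each new remainder r_{k+1} = r_{k-1} − q_k·r_k inherits s_{k+1} = s_{k-1} − q_k·s_k, t_{k+1} = t_{k-1} − q_k·t_k, so r_k = a·s_k + b·t_k at every step:
  q = 3: r = 76, s = 1 − 3·0 = 1, t = 0 − 3·1 = -3  (check: 397·1 + 107·(-3) = 76)
  q = 1: r = 31, s = 0 − 1·1 = -1, t = 1 − 1·(-3) = 4  (check: 397·(-1) + 107·4 = 31)
  q = 2: r = 14, s = 1 − 2·(-1) = 3, t = -3 − 2·4 = -11  (check: 397·3 + 107·(-11) = 14)
  q = 2: r = 3, s = -1 − 2·3 = -7, t = 4 − 2·(-11) = 26  (check: 397·(-7) + 107·26 = 3)
  q = 4: r = 2, s = 3 − 4·(-7) = 31, t = -11 − 4·26 = -115  (check: 397·31 + 107·(-115) = 2)
  q = 1: r = 1, s = -7 − 1·31 = -38, t = 26 − 1·(-115) = 141  (check: 397·(-38) + 107·141 = 1)
The row with r = 1 (the gcd) gives the Bezout coefficients s = -38, t = 141.
Result: 397 · (-38) + 107 · (141) = 1.

gcd(397, 107) = 1; s = -38, t = 141 (check: 397·(-38) + 107·141 = 1).


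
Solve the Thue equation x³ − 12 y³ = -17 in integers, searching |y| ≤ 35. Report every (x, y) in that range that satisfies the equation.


The equation is x³ - 12y³ = -17. For fixed y, x³ = 12·y³ − 17, so a solution requires the RHS to be a perfect cube.
Strategy: iterate y from -35 to 35, compute RHS = 12·y³ − 17, and check whether it is a (positive or negative) perfect cube.
Check small values of y:
  y = 0: RHS = -17 is not a perfect cube.
  y = 1: RHS = -5 is not a perfect cube.
  y = -1: RHS = -29 is not a perfect cube.
  y = 2: RHS = 79 is not a perfect cube.
  y = -2: RHS = -113 is not a perfect cube.
  y = 3: RHS = 307 is not a perfect cube.
  y = -3: RHS = -341 is not a perfect cube.
Continuing the search up to |y| = 35 finds no solutions either.
No (x, y) in the scanned range satisfies the equation.

No integer solutions with |y| ≤ 35.


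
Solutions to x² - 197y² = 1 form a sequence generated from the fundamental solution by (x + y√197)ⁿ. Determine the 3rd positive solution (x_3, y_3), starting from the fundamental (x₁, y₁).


Step 1: Find the fundamental solution (x₁, y₁) of x² - 197y² = 1.
  Expand √197 as a continued fraction. a₀ = ⌊√197⌋ = 14; iterate m_{k+1} = d_k·a_k − m_k, d_{k+1} = (197 − m_{k+1}²)/d_k, a_{k+1} = ⌊(a₀ + m_{k+1})/d_{k+1}⌋ (starting m₀ = 0, d₀ = 1), with convergents p_k = a_k·p_{k-1} + p_{k-2}, q_k = a_k·q_{k-1} + q_{k-2} (p₋₁ = 1, q₋₁ = 0):
  k = 0: a₀ = 14; p₀/q₀ = 14/1; p₀² − 197·q₀² = 196 − 197 = -1.
  k = 1: m = 14, d = 1, a = ⌊(14 + 14)/1⌋ = 28; p/q = (28·14 + 1)/(28·1 + 0) = 393/28; p² − 197·q² = 154449 − 154448 = 1.
  The first convergent with p² − 197·q² = 1 gives the fundamental solution (x₁, y₁) = (393, 28).
Step 2: Apply the recurrence (x_{n+1}, y_{n+1}) = (x₁x_n + 197y₁y_n, x₁y_n + y₁x_n) repeatedly.
  From (x_1, y_1) = (393, 28): x_2 = 393·393 + 197·28·28 = 308897; y_2 = 393·28 + 28·393 = 22008.
  From (x_2, y_2) = (308897, 22008): x_3 = 393·308897 + 197·28·22008 = 242792649; y_3 = 393·22008 + 28·308897 = 17298260.
Step 3: Verify x_3² - 197·y_3² = 58948270408437201 - 58948270408437200 = 1 (should be 1). ✓

(x_1, y_1) = (393, 28); (x_3, y_3) = (242792649, 17298260).


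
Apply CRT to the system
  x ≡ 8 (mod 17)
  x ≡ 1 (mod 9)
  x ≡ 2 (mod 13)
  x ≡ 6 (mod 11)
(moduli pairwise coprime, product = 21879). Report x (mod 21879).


Product of moduli M = 17 · 9 · 13 · 11 = 21879.
Merge one congruence at a time:
  Start: x ≡ 8 (mod 17).
  Combine with x ≡ 1 (mod 9); new modulus lcm = 153.
    Write x = 8 + 17·t and substitute into x ≡ 1 (mod 9): 17·t ≡ 1 − 8 = -7 (mod 9).
    Reduce coefficients mod 9: 8·t ≡ 2 (mod 9).
    The inverse of 8 mod 9 is 8 (since 8·8 = 64 = 7·9 + 1), so t ≡ 8·2 = 16 ≡ 7 (mod 9).
    Then x = 8 + 17·7 = 127, valid modulo lcm(17, 9) = 153: x ≡ 127 (mod 153).
  Combine with x ≡ 2 (mod 13); new modulus lcm = 1989.
    Write x = 127 + 153·t and substitute into x ≡ 2 (mod 13): 153·t ≡ 2 − 127 = -125 (mod 13).
    Reduce coefficients mod 13: 10·t ≡ 5 (mod 13).
    The inverse of 10 mod 13 is 4 (since 10·4 = 40 = 3·13 + 1), so t ≡ 4·5 = 20 ≡ 7 (mod 13).
    Then x = 127 + 153·7 = 1198, valid modulo lcm(153, 13) = 1989: x ≡ 1198 (mod 1989).
  Combine with x ≡ 6 (mod 11); new modulus lcm = 21879.
    Write x = 1198 + 1989·t and substitute into x ≡ 6 (mod 11): 1989·t ≡ 6 − 1198 = -1192 (mod 11).
    Reduce coefficients mod 11: 9·t ≡ 7 (mod 11).
    The inverse of 9 mod 11 is 5 (since 9·5 = 45 = 4·11 + 1), so t ≡ 5·7 = 35 ≡ 2 (mod 11).
    Then x = 1198 + 1989·2 = 5176, valid modulo lcm(1989, 11) = 21879: x ≡ 5176 (mod 21879).
Verify against each original: 5176 mod 17 = 8, 5176 mod 9 = 1, 5176 mod 13 = 2, 5176 mod 11 = 6.

x ≡ 5176 (mod 21879).


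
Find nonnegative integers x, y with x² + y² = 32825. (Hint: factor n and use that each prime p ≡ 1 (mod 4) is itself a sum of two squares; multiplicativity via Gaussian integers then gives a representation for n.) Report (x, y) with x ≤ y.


Step 1: Factor n = 32825 = 5^2 · 13 · 101.
Step 2: Check the mod-4 condition on each prime factor: 5 ≡ 1 (mod 4), exponent 2; 13 ≡ 1 (mod 4), exponent 1; 101 ≡ 1 (mod 4), exponent 1.
All primes ≡ 3 (mod 4) appear to even exponent (or don't appear), so by the two-squares theorem n IS expressible as a sum of two squares.
Step 3: Build a representation. Group n = k² · m with k = 5 and m = 13 · 101 = 1313 (a product of primes ≡ 1 (mod 4)); a representation of m scales to one of n via (k·x)² + (k·y)² = k²(x² + y²). Each prime p ≡ 1 (mod 4) is itself a sum of two squares; find a² by testing p − a² for a perfect square:
  13: 13 − 1² = 12, 13 − 2² = 9 = 3² ⇒ 13 = 2² + 3².
  101: 101 − 1² = 100 = 10² ⇒ 101 = 1² + 10².
  Combine using the Brahmagupta–Fibonacci identity (a² + b²)(c² + d²) = (ac − bd)² + (ad + bc)² = (ac + bd)² + (ad − bc)²:
  13 · 101 = 1313: from (2² + 3²)(1² + 10²), take (2·1 − 3·10, 2·10 + 3·1) = (2 − 30, 20 + 3) = (-28, 23); dropping signs (only squares matter) gives (28, 23); check 28² + 23² = 784 + 529 = 1313 ✓.
  Scale by k = 5: (5·28, 5·23) = (140, 115).
Step 4: Order so x ≤ y and verify: 115² + 140² = 13225 + 19600 = 32825 = n. ✓

n = 32825 = 115² + 140² (one valid representation with x ≤ y).


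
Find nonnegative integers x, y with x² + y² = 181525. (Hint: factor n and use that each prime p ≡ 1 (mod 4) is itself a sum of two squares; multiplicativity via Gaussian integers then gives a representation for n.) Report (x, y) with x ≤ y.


Step 1: Factor n = 181525 = 5^2 · 53 · 137.
Step 2: Check the mod-4 condition on each prime factor: 5 ≡ 1 (mod 4), exponent 2; 53 ≡ 1 (mod 4), exponent 1; 137 ≡ 1 (mod 4), exponent 1.
All primes ≡ 3 (mod 4) appear to even exponent (or don't appear), so by the two-squares theorem n IS expressible as a sum of two squares.
Step 3: Build a representation. Group n = k² · m with k = 5 and m = 53 · 137 = 7261 (a product of primes ≡ 1 (mod 4)); a representation of m scales to one of n via (k·x)² + (k·y)² = k²(x² + y²). Each prime p ≡ 1 (mod 4) is itself a sum of two squares; find a² by testing p − a² for a perfect square:
  53: 53 − 1² = 52, 53 − 2² = 49 = 7² ⇒ 53 = 2² + 7².
  137: 137 − 1² = 136, 137 − 2² = 133, 137 − 3² = 128, 137 − 4² = 121 = 11² ⇒ 137 = 4² + 11².
  Combine using the Brahmagupta–Fibonacci identity (a² + b²)(c² + d²) = (ac − bd)² + (ad + bc)² = (ac + bd)² + (ad − bc)²:
  53 · 137 = 7261: from (2² + 7²)(4² + 11²), take (2·4 − 7·11, 2·11 + 7·4) = (8 − 77, 22 + 28) = (-69, 50); dropping signs (only squares matter) gives (69, 50); check 69² + 50² = 4761 + 2500 = 7261 ✓.
  Scale by k = 5: (5·69, 5·50) = (345, 250).
Step 4: Order so x ≤ y and verify: 250² + 345² = 62500 + 119025 = 181525 = n. ✓

n = 181525 = 250² + 345² (one valid representation with x ≤ y).


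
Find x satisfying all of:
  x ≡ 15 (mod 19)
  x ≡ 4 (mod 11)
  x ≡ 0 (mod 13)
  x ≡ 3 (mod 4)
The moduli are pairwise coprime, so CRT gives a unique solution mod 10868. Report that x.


Product of moduli M = 19 · 11 · 13 · 4 = 10868.
Merge one congruence at a time:
  Start: x ≡ 15 (mod 19).
  Combine with x ≡ 4 (mod 11); new modulus lcm = 209.
    Write x = 15 + 19·t and substitute into x ≡ 4 (mod 11): 19·t ≡ 4 − 15 = -11 (mod 11).
    Reduce coefficients mod 11: 8·t ≡ 0 (mod 11).
    The inverse of 8 mod 11 is 7 (since 8·7 = 56 = 5·11 + 1), so t ≡ 7·0 = 0 ≡ 0 (mod 11).
    Then x = 15 + 19·0 = 15, valid modulo lcm(19, 11) = 209: x ≡ 15 (mod 209).
  Combine with x ≡ 0 (mod 13); new modulus lcm = 2717.
    Write x = 15 + 209·t and substitute into x ≡ 0 (mod 13): 209·t ≡ 0 − 15 = -15 (mod 13).
    Reduce coefficients mod 13: 1·t ≡ 11 (mod 13).
    So t ≡ 11 (mod 13).
    Then x = 15 + 209·11 = 2314, valid modulo lcm(209, 13) = 2717: x ≡ 2314 (mod 2717).
  Combine with x ≡ 3 (mod 4); new modulus lcm = 10868.
    Write x = 2314 + 2717·t and substitute into x ≡ 3 (mod 4): 2717·t ≡ 3 − 2314 = -2311 (mod 4).
    Reduce coefficients mod 4: 1·t ≡ 1 (mod 4).
    So t ≡ 1 (mod 4).
    Then x = 2314 + 2717·1 = 5031, valid modulo lcm(2717, 4) = 10868: x ≡ 5031 (mod 10868).
Verify against each original: 5031 mod 19 = 15, 5031 mod 11 = 4, 5031 mod 13 = 0, 5031 mod 4 = 3.

x ≡ 5031 (mod 10868).


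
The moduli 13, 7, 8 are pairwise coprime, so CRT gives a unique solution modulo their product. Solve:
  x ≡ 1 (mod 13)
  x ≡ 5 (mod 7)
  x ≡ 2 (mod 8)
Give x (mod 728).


Moduli 13, 7, 8 are pairwise coprime; by CRT there is a unique solution modulo M = 13 · 7 · 8 = 728.
Solve pairwise, accumulating the modulus:
  Start with x ≡ 1 (mod 13).
  Combine with x ≡ 5 (mod 7): since gcd(13, 7) = 1, we get a unique residue mod 91.
    Write x = 1 + 13·t and substitute into x ≡ 5 (mod 7): 13·t ≡ 5 − 1 = 4 (mod 7).
    Reduce coefficients mod 7: 6·t ≡ 4 (mod 7).
    The inverse of 6 mod 7 is 6 (since 6·6 = 36 = 5·7 + 1), so t ≡ 6·4 = 24 ≡ 3 (mod 7).
    Then x = 1 + 13·3 = 40, valid modulo lcm(13, 7) = 91: x ≡ 40 (mod 91).
  Combine with x ≡ 2 (mod 8): since gcd(91, 8) = 1, we get a unique residue mod 728.
    Write x = 40 + 91·t and substitute into x ≡ 2 (mod 8): 91·t ≡ 2 − 40 = -38 (mod 8).
    Reduce coefficients mod 8: 3·t ≡ 2 (mod 8).
    The inverse of 3 mod 8 is 3 (since 3·3 = 9 = 1·8 + 1), so t ≡ 3·2 = 6 ≡ 6 (mod 8).
    Then x = 40 + 91·6 = 586, valid modulo lcm(91, 8) = 728: x ≡ 586 (mod 728).
Verify: 586 mod 13 = 1 ✓, 586 mod 7 = 5 ✓, 586 mod 8 = 2 ✓.

x ≡ 586 (mod 728).


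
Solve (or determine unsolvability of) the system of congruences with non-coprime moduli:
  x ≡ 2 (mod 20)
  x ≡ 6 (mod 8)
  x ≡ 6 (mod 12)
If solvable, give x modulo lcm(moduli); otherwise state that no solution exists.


Moduli 20, 8, 12 are not pairwise coprime, so CRT works modulo lcm(m_i) when all pairwise compatibility conditions hold.
Pairwise compatibility: gcd(m_i, m_j) must divide a_i - a_j for every pair.
Merge one congruence at a time:
  Start: x ≡ 2 (mod 20).
  Combine with x ≡ 6 (mod 8): gcd(20, 8) = 4; 6 - 2 = 4, which IS divisible by 4, so compatible.
    Write x = 2 + 20·t and substitute into x ≡ 6 (mod 8): 20·t ≡ 6 − 2 = 4 (mod 8).
    Divide the congruence (and modulus) by g = 4: 5·t ≡ 1 (mod 2).
    Reduce coefficients mod 2: 1·t ≡ 1 (mod 2).
    So t ≡ 1 (mod 2).
    Then x = 2 + 20·1 = 22, valid modulo lcm(20, 8) = 40: x ≡ 22 (mod 40).
  Combine with x ≡ 6 (mod 12): gcd(40, 12) = 4; 6 - 22 = -16, which IS divisible by 4, so compatible.
    Write x = 22 + 40·t and substitute into x ≡ 6 (mod 12): 40·t ≡ 6 − 22 = -16 (mod 12).
    Divide the congruence (and modulus) by g = 4: 10·t ≡ -4 (mod 3).
    Reduce coefficients mod 3: 1·t ≡ 2 (mod 3).
    So t ≡ 2 (mod 3).
    Then x = 22 + 40·2 = 102, valid modulo lcm(40, 12) = 120: x ≡ 102 (mod 120).
Verify: 102 mod 20 = 2, 102 mod 8 = 6, 102 mod 12 = 6.

x ≡ 102 (mod 120).


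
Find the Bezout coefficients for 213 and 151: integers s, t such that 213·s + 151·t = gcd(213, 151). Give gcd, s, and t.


Euclidean algorithm on (213, 151) — divide until remainder is 0:
  213 = 1 · 151 + 62
  151 = 2 · 62 + 27
  62 = 2 · 27 + 8
  27 = 3 · 8 + 3
  8 = 2 · 3 + 2
  3 = 1 · 2 + 1
  2 = 2 · 1 + 0
gcd(213, 151) = 1.
Track Bezout coefficients alongside the remainders: start with r₀ = 213 = a·1 + b·0 (s = 1, t = 0) and r₁ = 151 = a·0 + b·1 (s = 0, t = 1); each new remainder r_{k+1} = r_{k-1} − q_k·r_k inherits s_{k+1} = s_{k-1} − q_k·s_k, t_{k+1} = t_{k-1} − q_k·t_k, so r_k = a·s_k + b·t_k at every step:
  q = 1: r = 62, s = 1 − 1·0 = 1, t = 0 − 1·1 = -1  (check: 213·1 + 151·(-1) = 62)
  q = 2: r = 27, s = 0 − 2·1 = -2, t = 1 − 2·(-1) = 3  (check: 213·(-2) + 151·3 = 27)
  q = 2: r = 8, s = 1 − 2·(-2) = 5, t = -1 − 2·3 = -7  (check: 213·5 + 151·(-7) = 8)
  q = 3: r = 3, s = -2 − 3·5 = -17, t = 3 − 3·(-7) = 24  (check: 213·(-17) + 151·24 = 3)
  q = 2: r = 2, s = 5 − 2·(-17) = 39, t = -7 − 2·24 = -55  (check: 213·39 + 151·(-55) = 2)
  q = 1: r = 1, s = -17 − 1·39 = -56, t = 24 − 1·(-55) = 79  (check: 213·(-56) + 151·79 = 1)
The row with r = 1 (the gcd) gives the Bezout coefficients s = -56, t = 79.
Result: 213 · (-56) + 151 · (79) = 1.

gcd(213, 151) = 1; s = -56, t = 79 (check: 213·(-56) + 151·79 = 1).


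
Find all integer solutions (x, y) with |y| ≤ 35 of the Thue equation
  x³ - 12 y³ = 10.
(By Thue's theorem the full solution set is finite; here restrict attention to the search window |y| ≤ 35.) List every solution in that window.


The equation is x³ - 12y³ = 10. For fixed y, x³ = 12·y³ + 10, so a solution requires the RHS to be a perfect cube.
Strategy: iterate y from -35 to 35, compute RHS = 12·y³ + 10, and check whether it is a (positive or negative) perfect cube.
Check small values of y:
  y = 0: RHS = 10 is not a perfect cube.
  y = 1: RHS = 22 is not a perfect cube.
  y = -1: RHS = -2 is not a perfect cube.
  y = 2: RHS = 106 is not a perfect cube.
  y = -2: RHS = -86 is not a perfect cube.
  y = 3: RHS = 334 is not a perfect cube.
  y = -3: RHS = -314 is not a perfect cube.
Continuing the search up to |y| = 35 finds no solutions either.
No (x, y) in the scanned range satisfies the equation.

No integer solutions with |y| ≤ 35.


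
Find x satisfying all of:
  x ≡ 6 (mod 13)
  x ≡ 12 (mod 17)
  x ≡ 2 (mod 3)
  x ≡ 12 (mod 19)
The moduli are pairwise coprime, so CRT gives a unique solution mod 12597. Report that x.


Product of moduli M = 13 · 17 · 3 · 19 = 12597.
Merge one congruence at a time:
  Start: x ≡ 6 (mod 13).
  Combine with x ≡ 12 (mod 17); new modulus lcm = 221.
    Write x = 6 + 13·t and substitute into x ≡ 12 (mod 17): 13·t ≡ 12 − 6 = 6 (mod 17).
    The inverse of 13 mod 17 is 4 (since 13·4 = 52 = 3·17 + 1), so t ≡ 4·6 = 24 ≡ 7 (mod 17).
    Then x = 6 + 13·7 = 97, valid modulo lcm(13, 17) = 221: x ≡ 97 (mod 221).
  Combine with x ≡ 2 (mod 3); new modulus lcm = 663.
    Write x = 97 + 221·t and substitute into x ≡ 2 (mod 3): 221·t ≡ 2 − 97 = -95 (mod 3).
    Reduce coefficients mod 3: 2·t ≡ 1 (mod 3).
    The inverse of 2 mod 3 is 2 (since 2·2 = 4 = 1·3 + 1), so t ≡ 2·1 = 2 ≡ 2 (mod 3).
    Then x = 97 + 221·2 = 539, valid modulo lcm(221, 3) = 663: x ≡ 539 (mod 663).
  Combine with x ≡ 12 (mod 19); new modulus lcm = 12597.
    Write x = 539 + 663·t and substitute into x ≡ 12 (mod 19): 663·t ≡ 12 − 539 = -527 (mod 19).
    Reduce coefficients mod 19: 17·t ≡ 5 (mod 19).
    The inverse of 17 mod 19 is 9 (since 17·9 = 153 = 8·19 + 1), so t ≡ 9·5 = 45 ≡ 7 (mod 19).
    Then x = 539 + 663·7 = 5180, valid modulo lcm(663, 19) = 12597: x ≡ 5180 (mod 12597).
Verify against each original: 5180 mod 13 = 6, 5180 mod 17 = 12, 5180 mod 3 = 2, 5180 mod 19 = 12.

x ≡ 5180 (mod 12597).
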